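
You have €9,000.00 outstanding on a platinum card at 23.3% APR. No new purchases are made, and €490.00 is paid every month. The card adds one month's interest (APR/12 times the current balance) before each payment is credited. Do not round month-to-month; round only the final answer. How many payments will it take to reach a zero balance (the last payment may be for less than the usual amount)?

Monthly rate r = 23.3%/12 = 1.94167% = 0.0194167.
Recurrence: B ← B·(1+r) − €490.00.
Month 1: interest €174.75; balance after payment €8,684.75.
Month 2: interest €168.63; balance after payment €8,363.38.
Closed form: n = −ln(1 − rB₀/P)/ln(1+r) = −ln(0.64337)/ln(1.01942) ≈ 22.934, so the balance reaches zero during payment 23.

23 payments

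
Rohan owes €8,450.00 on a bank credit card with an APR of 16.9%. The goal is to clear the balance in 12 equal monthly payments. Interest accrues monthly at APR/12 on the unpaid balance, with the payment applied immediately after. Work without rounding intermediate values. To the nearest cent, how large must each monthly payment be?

€770.28

Monthly rate r = 16.9%/12 = 1.40833% = 0.0140833.
Level-payment amortization: P = B₀·r / (1 − (1+r)^(−n)) = 8450.00·0.0140833 / (1 − 1.01408^(−12)).
Denominator 1 − (1+r)^(−12) = 0.154494846.
P = 119.004 / 0.154494846 ≈ 770.28.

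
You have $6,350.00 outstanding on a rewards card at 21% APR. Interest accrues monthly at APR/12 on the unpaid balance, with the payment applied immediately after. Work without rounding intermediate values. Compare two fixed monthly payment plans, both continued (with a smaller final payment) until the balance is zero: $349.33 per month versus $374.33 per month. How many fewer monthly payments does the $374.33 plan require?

Monthly rate r = 21%/12 = 1.75% = 0.0175.
At $349.33/mo: n = ⌈−ln(1 − rB₀/P)/ln(1+r)⌉ = 23 payments (last $24.67); total interest = total paid − $6,350.00 = $1,359.93.
At $374.33/mo: 21 payments (last $113.57); total interest $1,250.17.
Payments saved = 23 − 21 = 2.

2 fewer payments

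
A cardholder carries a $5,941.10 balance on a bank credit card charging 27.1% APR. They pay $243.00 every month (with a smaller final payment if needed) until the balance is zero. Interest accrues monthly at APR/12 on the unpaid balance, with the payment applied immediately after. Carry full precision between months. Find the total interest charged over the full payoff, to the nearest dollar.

Monthly rate r = 27.1%/12 = 2.25833% = 0.0225833.
Payoff takes n = ⌈−ln(1 − rB₀/P)/ln(1+r)⌉ = ⌈35.969⌉ = 36 payments; the last is $235.65.
Total paid = 35·$243.00 + $235.65 = $8,740.65.
Total interest = total paid − principal = $8,740.65 − $5,941.10 = $2,799.55.

$2,800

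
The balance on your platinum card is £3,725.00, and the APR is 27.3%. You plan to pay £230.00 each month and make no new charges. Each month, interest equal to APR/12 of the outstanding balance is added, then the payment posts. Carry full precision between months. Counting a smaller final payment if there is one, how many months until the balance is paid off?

Monthly rate r = 27.3%/12 = 2.275% = 0.02275.
Recurrence: B ← B·(1+r) − £230.00.
Month 1: interest £84.74; balance after payment £3,579.74.
Month 2: interest £81.44; balance after payment £3,431.18.
Closed form: n = −ln(1 − rB₀/P)/ln(1+r) = −ln(0.63155)/ln(1.02275) ≈ 20.430, so the balance reaches zero during payment 21.

21 payments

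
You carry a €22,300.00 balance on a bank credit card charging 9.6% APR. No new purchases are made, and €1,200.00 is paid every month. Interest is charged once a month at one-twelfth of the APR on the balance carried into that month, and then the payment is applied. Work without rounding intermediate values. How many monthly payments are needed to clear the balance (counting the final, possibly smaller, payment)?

Monthly rate r = 9.6%/12 = 0.8% = 0.008.
Recurrence: B ← B·(1+r) − €1,200.00.
Month 1: interest €178.40; balance after payment €21,278.40.
Month 2: interest €170.23; balance after payment €20,248.63.
Closed form: n = −ln(1 − rB₀/P)/ln(1+r) = −ln(0.85133)/ln(1.008) ≈ 20.199, so the balance reaches zero during payment 21.

21 months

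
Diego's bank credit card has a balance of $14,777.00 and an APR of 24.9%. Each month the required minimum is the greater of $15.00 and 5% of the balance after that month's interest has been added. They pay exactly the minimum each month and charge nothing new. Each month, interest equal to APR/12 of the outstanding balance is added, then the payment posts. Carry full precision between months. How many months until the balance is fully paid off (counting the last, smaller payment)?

153 months

Monthly rate r = 24.9%/12 = 2.075% = 0.02075.
While 5% of the post-interest balance exceeds $15.00, each month B ← (B·(1+r))·(1 − 0.05), i.e. B shrinks by the factor (1+r)·0.95 = 0.96971.
This holds for months 1–128. Entering month 129 the balance is $288.33; 5% of the post-interest balance is now below $15.00, so the flat $15.00 minimum applies from here.
From month 129 a fixed $15.00 at rate r clears $288.33 in 25 more payments. Total: 128 + 25 = 153 months.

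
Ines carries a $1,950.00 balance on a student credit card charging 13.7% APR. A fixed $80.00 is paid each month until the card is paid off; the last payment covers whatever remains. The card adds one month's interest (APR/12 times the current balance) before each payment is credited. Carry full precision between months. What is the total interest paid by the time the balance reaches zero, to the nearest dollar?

$348

Monthly rate r = 13.7%/12 = 1.14167% = 0.0114167.
Payoff takes n = ⌈−ln(1 − rB₀/P)/ln(1+r)⌉ = ⌈28.728⌉ = 29 payments; the last is $58.33.
Total paid = 28·$80.00 + $58.33 = $2,298.33.
Total interest = total paid − principal = $2,298.33 − $1,950.00 = $348.33.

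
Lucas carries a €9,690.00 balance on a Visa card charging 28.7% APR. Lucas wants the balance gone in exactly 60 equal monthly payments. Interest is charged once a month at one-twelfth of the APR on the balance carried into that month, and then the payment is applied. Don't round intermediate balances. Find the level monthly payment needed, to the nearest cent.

Monthly rate r = 28.7%/12 = 2.39167% = 0.0239167.
Level-payment amortization: P = B₀·r / (1 − (1+r)^(−n)) = 9690.00·0.0239167 / (1 − 1.02392^(−60)).
Denominator 1 − (1+r)^(−60) = 0.757828369.
P = 231.752 / 0.757828369 ≈ 305.81.

€305.81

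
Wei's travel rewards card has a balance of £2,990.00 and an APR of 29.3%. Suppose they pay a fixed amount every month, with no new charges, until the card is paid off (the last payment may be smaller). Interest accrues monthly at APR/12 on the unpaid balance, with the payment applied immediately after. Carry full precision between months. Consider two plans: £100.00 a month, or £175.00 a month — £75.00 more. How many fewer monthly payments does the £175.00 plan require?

32 fewer payments

Monthly rate r = 29.3%/12 = 2.44167% = 0.0244167.
At £100.00/mo: n = ⌈−ln(1 − rB₀/P)/ln(1+r)⌉ = 55 payments (last £28.80); total interest = total paid − £2,990.00 = £2,438.80.
At £175.00/mo: 23 payments (last £66.92); total interest £926.92.
Payments saved = 55 − 23 = 32.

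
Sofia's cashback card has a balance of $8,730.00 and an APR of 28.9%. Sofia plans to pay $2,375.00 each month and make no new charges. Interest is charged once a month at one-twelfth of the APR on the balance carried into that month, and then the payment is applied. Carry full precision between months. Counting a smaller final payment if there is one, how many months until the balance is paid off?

4 months

Monthly rate r = 28.9%/12 = 2.40833% = 0.0240833.
Recurrence: B ← B·(1+r) − $2,375.00.
Month 1: interest $210.25; balance after payment $6,565.25.
Month 2: interest $158.11; balance after payment $4,348.36.
Month 3: interest $104.72; balance after payment $2,078.08.
Month 4: interest $50.05; balance after payment $0.00.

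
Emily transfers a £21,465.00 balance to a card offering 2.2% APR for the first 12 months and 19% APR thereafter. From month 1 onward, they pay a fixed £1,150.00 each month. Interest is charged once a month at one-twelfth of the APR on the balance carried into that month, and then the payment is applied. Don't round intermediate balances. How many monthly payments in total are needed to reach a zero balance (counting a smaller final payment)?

20 months

Promo months 1–12 at r₀ = 2.2%/12 = 0.00183333; months 13+ at r₁ = 19%/12 = 0.0158333.
After month 12: iterate B ← B·(1+r₀) − £1,150.00 for 12 months → £8,002.02.
Then at r₁ with £1,150.00/mo: n₂ = −ln(1 − r₁·B/P)/ln(1+r₁) ≈ 7.43 → 8 more payments.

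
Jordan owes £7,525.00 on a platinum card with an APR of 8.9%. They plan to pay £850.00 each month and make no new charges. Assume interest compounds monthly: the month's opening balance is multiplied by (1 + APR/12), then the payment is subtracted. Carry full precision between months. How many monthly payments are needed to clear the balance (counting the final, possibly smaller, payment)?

10 months

Monthly rate r = 8.9%/12 = 0.741667% = 0.00741667.
Recurrence: B ← B·(1+r) − £850.00.
Month 1: interest £55.81; balance after payment £6,730.81.
Month 2: interest £49.92; balance after payment £5,930.73.
Closed form: n = −ln(1 − rB₀/P)/ln(1+r) = −ln(0.93434)/ln(1.00742) ≈ 9.191, so the balance reaches zero during payment 10.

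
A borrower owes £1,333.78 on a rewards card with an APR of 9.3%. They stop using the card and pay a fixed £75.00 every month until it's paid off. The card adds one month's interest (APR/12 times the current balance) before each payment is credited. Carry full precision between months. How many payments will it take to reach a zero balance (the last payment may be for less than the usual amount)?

Monthly rate r = 9.3%/12 = 0.775% = 0.00775.
Recurrence: B ← B·(1+r) − £75.00.
Month 1: interest £10.34; balance after payment £1,269.12.
Month 2: interest £9.84; balance after payment £1,203.95.
Closed form: n = −ln(1 − rB₀/P)/ln(1+r) = −ln(0.86218)/ln(1.00775) ≈ 19.209, so the balance reaches zero during payment 20.

20 months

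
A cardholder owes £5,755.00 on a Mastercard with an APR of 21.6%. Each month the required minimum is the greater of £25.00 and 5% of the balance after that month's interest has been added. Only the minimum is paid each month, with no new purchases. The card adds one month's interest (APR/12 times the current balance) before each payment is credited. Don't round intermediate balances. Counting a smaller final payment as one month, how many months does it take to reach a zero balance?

Monthly rate r = 21.6%/12 = 1.8% = 0.018.
While 5% of the post-interest balance exceeds £25.00, each month B ← (B·(1+r))·(1 − 0.05), i.e. B shrinks by the factor (1+r)·0.95 = 0.9671.
This holds for months 1–74. Entering month 75 the balance is £484.09; 5% of the post-interest balance is now below £25.00, so the flat £25.00 minimum applies from here.
From month 75 a fixed £25.00 at rate r clears £484.09 in 25 more payments. Total: 74 + 25 = 99 months.

99 months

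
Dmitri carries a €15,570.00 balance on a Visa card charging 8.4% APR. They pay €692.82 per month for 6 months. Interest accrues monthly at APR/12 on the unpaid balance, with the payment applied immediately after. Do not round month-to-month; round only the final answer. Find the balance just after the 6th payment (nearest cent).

Monthly rate r = 8.4%/12 = 0.7% = 0.007.
Each month: B ← B·(1+r) − €692.82.
Month 1: interest €108.99; balance after payment €14,986.17.
Month 2: interest €104.90; balance after payment €14,398.25.
Month 3: interest €100.79; balance after payment €13,806.22.
Month 4: interest €96.64; balance after payment €13,210.04.
Month 5: interest €92.47; balance after payment €12,609.69.
Month 6: interest €88.27; balance after payment €12,005.14.

€12,005.14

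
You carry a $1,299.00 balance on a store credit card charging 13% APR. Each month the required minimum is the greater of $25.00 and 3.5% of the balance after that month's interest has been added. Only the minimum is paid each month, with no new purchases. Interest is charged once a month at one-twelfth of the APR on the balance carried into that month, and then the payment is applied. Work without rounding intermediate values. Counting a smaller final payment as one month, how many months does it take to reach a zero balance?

Monthly rate r = 13%/12 = 1.08333% = 0.0108333.
While 3.5% of the post-interest balance exceeds $25.00, each month B ← (B·(1+r))·(1 − 0.035), i.e. B shrinks by the factor (1+r)·0.965 = 0.97545.
This holds for months 1–25. Entering month 26 the balance is $697.88; 3.5% of the post-interest balance is now below $25.00, so the flat $25.00 minimum applies from here.
From month 26 a fixed $25.00 at rate r clears $697.88 in 34 more payments. Total: 25 + 34 = 59 months.

59 months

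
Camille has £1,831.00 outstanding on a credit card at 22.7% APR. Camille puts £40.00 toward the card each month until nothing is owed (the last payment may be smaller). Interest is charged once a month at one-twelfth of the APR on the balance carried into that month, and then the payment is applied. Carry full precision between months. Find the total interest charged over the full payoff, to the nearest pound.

Monthly rate r = 22.7%/12 = 1.89167% = 0.0189167.
Payoff takes n = ⌈−ln(1 − rB₀/P)/ln(1+r)⌉ = ⌈107.217⌉ = 108 payments; the last is £8.75.
Total paid = 107·£40.00 + £8.75 = £4,288.75.
Total interest = total paid − principal = £4,288.75 − £1,831.00 = £2,457.75.

£2,458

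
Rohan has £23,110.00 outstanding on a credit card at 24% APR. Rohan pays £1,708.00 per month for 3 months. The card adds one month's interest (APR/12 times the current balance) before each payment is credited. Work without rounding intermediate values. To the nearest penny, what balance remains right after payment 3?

Monthly rate r = 24%/12 = 2% = 0.02.
Each month: B ← B·(1+r) − £1,708.00.
Month 1: interest £462.20; balance after payment £21,864.20.
Month 2: interest £437.28; balance after payment £20,593.48.
Month 3: interest £411.87; balance after payment £19,297.35.

£19,297.35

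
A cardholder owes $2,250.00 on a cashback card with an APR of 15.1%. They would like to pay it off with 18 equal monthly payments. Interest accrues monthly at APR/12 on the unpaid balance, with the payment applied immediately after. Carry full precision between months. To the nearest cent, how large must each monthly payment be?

$140.47

Monthly rate r = 15.1%/12 = 1.25833% = 0.0125833.
Level-payment amortization: P = B₀·r / (1 − (1+r)^(−n)) = 2250.00·0.0125833 / (1 − 1.01258^(−18)).
Denominator 1 − (1+r)^(−18) = 0.201553074.
P = 28.3125 / 0.201553074 ≈ 140.47.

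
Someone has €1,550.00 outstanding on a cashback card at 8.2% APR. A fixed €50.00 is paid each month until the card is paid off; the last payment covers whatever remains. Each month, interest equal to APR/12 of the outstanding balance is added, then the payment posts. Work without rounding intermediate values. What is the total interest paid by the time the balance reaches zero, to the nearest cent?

€197.75

Monthly rate r = 8.2%/12 = 0.683333% = 0.00683333.
Payoff takes n = ⌈−ln(1 − rB₀/P)/ln(1+r)⌉ = ⌈34.955⌉ = 35 payments; the last is €47.75.
Total paid = 34·€50.00 + €47.75 = €1,747.75.
Total interest = total paid − principal = €1,747.75 − €1,550.00 = €197.75.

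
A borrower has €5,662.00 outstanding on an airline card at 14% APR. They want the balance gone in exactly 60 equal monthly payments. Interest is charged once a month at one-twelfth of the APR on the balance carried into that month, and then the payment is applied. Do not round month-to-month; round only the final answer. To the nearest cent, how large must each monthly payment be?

€131.74

Monthly rate r = 14%/12 = 1.16667% = 0.0116667.
Level-payment amortization: P = B₀·r / (1 − (1+r)^(−n)) = 5662.00·0.0116667 / (1 − 1.01167^(−60)).
Denominator 1 − (1+r)^(−60) = 0.501398525.
P = 66.0567 / 0.501398525 ≈ 131.74.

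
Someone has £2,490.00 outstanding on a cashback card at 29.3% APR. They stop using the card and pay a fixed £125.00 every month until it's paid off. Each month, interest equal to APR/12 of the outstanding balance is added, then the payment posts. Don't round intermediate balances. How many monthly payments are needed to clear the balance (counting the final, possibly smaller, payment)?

Monthly rate r = 29.3%/12 = 2.44167% = 0.0244167.
Recurrence: B ← B·(1+r) − £125.00.
Month 1: interest £60.80; balance after payment £2,425.80.
Month 2: interest £59.23; balance after payment £2,360.03.
Closed form: n = −ln(1 − rB₀/P)/ln(1+r) = −ln(0.51362)/ln(1.02442) ≈ 27.619, so the balance reaches zero during payment 28.

28 months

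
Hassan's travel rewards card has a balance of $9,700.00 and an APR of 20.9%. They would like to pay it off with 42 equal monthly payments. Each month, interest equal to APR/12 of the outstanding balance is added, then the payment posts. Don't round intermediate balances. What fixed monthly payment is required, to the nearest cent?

$327.55

Monthly rate r = 20.9%/12 = 1.74167% = 0.0174167.
Level-payment amortization: P = B₀·r / (1 − (1+r)^(−n)) = 9700.00·0.0174167 / (1 − 1.01742^(−42)).
Denominator 1 − (1+r)^(−42) = 0.515773674.
P = 168.942 / 0.515773674 ≈ 327.55.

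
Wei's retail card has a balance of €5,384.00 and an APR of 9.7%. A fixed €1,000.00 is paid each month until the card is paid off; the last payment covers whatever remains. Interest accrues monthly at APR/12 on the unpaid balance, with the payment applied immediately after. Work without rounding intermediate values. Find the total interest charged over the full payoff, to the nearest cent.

Monthly rate r = 9.7%/12 = 0.808333% = 0.00808333.
Payoff takes n = ⌈−ln(1 − rB₀/P)/ln(1+r)⌉ = ⌈5.527⌉ = 6 payments; the last is €527.89.
Total paid = 5·€1,000.00 + €527.89 = €5,527.89.
Total interest = total paid − principal = €5,527.89 − €5,384.00 = €143.89.

€143.89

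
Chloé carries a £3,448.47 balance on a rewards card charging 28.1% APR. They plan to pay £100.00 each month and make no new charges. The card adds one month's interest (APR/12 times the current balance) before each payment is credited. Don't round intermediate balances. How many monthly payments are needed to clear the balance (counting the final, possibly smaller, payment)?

Monthly rate r = 28.1%/12 = 2.34167% = 0.0234167.
Recurrence: B ← B·(1+r) − £100.00.
Month 1: interest £80.75; balance after payment £3,429.22.
Month 2: interest £80.30; balance after payment £3,409.52.
Closed form: n = −ln(1 − rB₀/P)/ln(1+r) = −ln(0.19248)/ln(1.02342) ≈ 71.187, so the balance reaches zero during payment 72.

72 months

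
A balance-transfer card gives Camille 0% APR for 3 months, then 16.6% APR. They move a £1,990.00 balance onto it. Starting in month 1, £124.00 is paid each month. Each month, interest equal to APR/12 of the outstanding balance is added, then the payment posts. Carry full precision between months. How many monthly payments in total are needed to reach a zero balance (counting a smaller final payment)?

18 months

Promo months 1–3 at r₀ = 0%/12 = 0; months 4+ at r₁ = 16.6%/12 = 0.0138333.
After month 3 (no interest yet): B = £1,990.00 − 3·£124.00 = £1,618.00.
Then at r₁ with £124.00/mo: n₂ = −ln(1 − r₁·B/P)/ln(1+r₁) ≈ 14.49 → 15 more payments.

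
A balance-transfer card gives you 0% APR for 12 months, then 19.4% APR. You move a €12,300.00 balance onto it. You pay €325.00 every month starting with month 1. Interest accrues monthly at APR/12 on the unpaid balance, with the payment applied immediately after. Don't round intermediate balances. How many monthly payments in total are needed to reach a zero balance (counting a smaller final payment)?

Promo months 1–12 at r₀ = 0%/12 = 0; months 13+ at r₁ = 19.4%/12 = 0.0161667.
After month 12 (no interest yet): B = €12,300.00 − 12·€325.00 = €8,400.00.
Then at r₁ with €325.00/mo: n₂ = −ln(1 − r₁·B/P)/ln(1+r₁) ≈ 33.73 → 34 more payments.

46 payments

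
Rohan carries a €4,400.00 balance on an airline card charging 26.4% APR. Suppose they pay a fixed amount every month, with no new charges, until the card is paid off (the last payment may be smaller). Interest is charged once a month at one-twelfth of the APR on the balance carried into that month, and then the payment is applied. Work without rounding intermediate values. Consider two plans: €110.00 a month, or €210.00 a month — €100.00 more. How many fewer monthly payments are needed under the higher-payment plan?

Monthly rate r = 26.4%/12 = 2.2% = 0.022.
At €110.00/mo: n = ⌈−ln(1 − rB₀/P)/ln(1+r)⌉ = 98 payments (last €47.80); total interest = total paid − €4,400.00 = €6,317.80.
At €210.00/mo: 29 payments (last €83.82); total interest €1,563.82.
Payments saved = 98 − 29 = 69.

69 fewer payments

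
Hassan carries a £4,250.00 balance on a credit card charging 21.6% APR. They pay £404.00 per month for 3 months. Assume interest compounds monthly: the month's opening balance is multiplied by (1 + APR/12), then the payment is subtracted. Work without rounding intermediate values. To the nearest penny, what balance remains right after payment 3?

Monthly rate r = 21.6%/12 = 1.8% = 0.018.
Each month: B ← B·(1+r) − £404.00.
Month 1: interest £76.50; balance after payment £3,922.50.
Month 2: interest £70.61; balance after payment £3,589.11.
Month 3: interest £64.60; balance after payment £3,249.71.

£3,249.71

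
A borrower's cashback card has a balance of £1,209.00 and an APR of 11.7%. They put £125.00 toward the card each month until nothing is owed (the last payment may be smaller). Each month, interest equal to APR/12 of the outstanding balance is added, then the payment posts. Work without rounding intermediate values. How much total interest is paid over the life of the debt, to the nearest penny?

£67.14

Monthly rate r = 11.7%/12 = 0.975% = 0.00975.
Payoff takes n = ⌈−ln(1 − rB₀/P)/ln(1+r)⌉ = ⌈10.208⌉ = 11 payments; the last is £26.14.
Total paid = 10·£125.00 + £26.14 = £1,276.14.
Total interest = total paid − principal = £1,276.14 − £1,209.00 = £67.14.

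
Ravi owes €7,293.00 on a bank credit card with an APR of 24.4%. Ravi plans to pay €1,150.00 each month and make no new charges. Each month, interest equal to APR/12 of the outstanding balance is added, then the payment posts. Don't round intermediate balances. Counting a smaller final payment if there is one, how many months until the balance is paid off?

7 months

Monthly rate r = 24.4%/12 = 2.03333% = 0.0203333.
Recurrence: B ← B·(1+r) − €1,150.00.
Month 1: interest €148.29; balance after payment €6,291.29.
Month 2: interest €127.92; balance after payment €5,269.21.
Closed form: n = −ln(1 − rB₀/P)/ln(1+r) = −ln(0.87105)/ln(1.02033) ≈ 6.858, so the balance reaches zero during payment 7.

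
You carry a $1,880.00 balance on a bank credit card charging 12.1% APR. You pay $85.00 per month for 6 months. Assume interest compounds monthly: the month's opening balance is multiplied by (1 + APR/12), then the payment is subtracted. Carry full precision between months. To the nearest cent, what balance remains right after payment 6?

$1,473.62

Monthly rate r = 12.1%/12 = 1.00833% = 0.0100833.
Each month: B ← B·(1+r) − $85.00.
Month 1: interest $18.96; balance after payment $1,813.96.
Month 2: interest $18.29; balance after payment $1,747.25.
Month 3: interest $17.62; balance after payment $1,679.87.
Month 4: interest $16.94; balance after payment $1,611.80.
Month 5: interest $16.25; balance after payment $1,543.06.
Month 6: interest $15.56; balance after payment $1,473.62.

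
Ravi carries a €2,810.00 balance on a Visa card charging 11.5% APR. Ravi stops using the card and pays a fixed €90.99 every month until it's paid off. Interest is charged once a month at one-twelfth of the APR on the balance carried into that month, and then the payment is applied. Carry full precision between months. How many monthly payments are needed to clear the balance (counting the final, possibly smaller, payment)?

37 months

Monthly rate r = 11.5%/12 = 0.958333% = 0.00958333.
Recurrence: B ← B·(1+r) − €90.99.
Month 1: interest €26.93; balance after payment €2,745.94.
Month 2: interest €26.32; balance after payment €2,681.26.
Closed form: n = −ln(1 − rB₀/P)/ln(1+r) = −ln(0.70404)/ln(1.00958) ≈ 36.793, so the balance reaches zero during payment 37.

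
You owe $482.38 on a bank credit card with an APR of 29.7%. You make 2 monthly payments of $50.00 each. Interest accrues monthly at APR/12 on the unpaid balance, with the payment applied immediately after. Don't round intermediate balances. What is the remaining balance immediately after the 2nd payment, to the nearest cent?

$405.32

Monthly rate r = 29.7%/12 = 2.475% = 0.02475.
Each month: B ← B·(1+r) − $50.00.
Month 1: interest $11.94; balance after payment $444.32.
Month 2: interest $11.00; balance after payment $405.32.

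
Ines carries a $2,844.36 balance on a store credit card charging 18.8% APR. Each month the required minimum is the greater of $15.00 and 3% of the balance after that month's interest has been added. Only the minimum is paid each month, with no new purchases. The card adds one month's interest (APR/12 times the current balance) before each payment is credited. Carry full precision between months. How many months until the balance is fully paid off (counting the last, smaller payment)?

Monthly rate r = 18.8%/12 = 1.56667% = 0.0156667.
While 3% of the post-interest balance exceeds $15.00, each month B ← (B·(1+r))·(1 − 0.03), i.e. B shrinks by the factor (1+r)·0.97 = 0.9852.
This holds for months 1–118. Entering month 119 the balance is $489.43; 3% of the post-interest balance is now below $15.00, so the flat $15.00 minimum applies from here.
From month 119 a fixed $15.00 at rate r clears $489.43 in 47 more payments. Total: 118 + 47 = 165 months.

165 months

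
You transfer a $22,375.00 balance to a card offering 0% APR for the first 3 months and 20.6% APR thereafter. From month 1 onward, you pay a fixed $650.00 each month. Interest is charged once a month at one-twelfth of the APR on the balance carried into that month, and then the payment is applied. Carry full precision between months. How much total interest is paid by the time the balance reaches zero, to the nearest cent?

Promo months 1–3 at r₀ = 0%/12 = 0; months 4+ at r₁ = 20.6%/12 = 0.0171667.
After month 3 (no interest yet): B = $22,375.00 − 3·$650.00 = $20,425.00.
Then at r₁ with $650.00/mo: n₂ = −ln(1 − r₁·B/P)/ln(1+r₁) ≈ 45.55 → 46 more payments.
Total paid = 48·$650.00 + $358.24 = $31,558.24; interest = $31,558.24 − $22,375.00 = $9,183.24.

$9,183.24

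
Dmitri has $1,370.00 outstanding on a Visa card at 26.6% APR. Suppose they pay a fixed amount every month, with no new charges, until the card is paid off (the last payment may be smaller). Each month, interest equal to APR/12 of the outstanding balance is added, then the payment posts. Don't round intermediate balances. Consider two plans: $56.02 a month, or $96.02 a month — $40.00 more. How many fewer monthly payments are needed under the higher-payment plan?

Monthly rate r = 26.6%/12 = 2.21667% = 0.0221667.
At $56.02/mo: n = ⌈−ln(1 − rB₀/P)/ln(1+r)⌉ = 36 payments (last $35.25); total interest = total paid − $1,370.00 = $625.95.
At $96.02/mo: 18 payments (last $32.98); total interest $295.32.
Payments saved = 36 − 18 = 18.

18 fewer payments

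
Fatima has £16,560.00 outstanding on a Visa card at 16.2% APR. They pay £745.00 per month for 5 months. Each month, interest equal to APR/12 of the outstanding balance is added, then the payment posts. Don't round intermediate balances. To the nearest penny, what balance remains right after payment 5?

Monthly rate r = 16.2%/12 = 1.35% = 0.0135.
Each month: B ← B·(1+r) − £745.00.
Month 1: interest £223.56; balance after payment £16,038.56.
Month 2: interest £216.52; balance after payment £15,510.08.
Month 3: interest £209.39; balance after payment £14,974.47.
Month 4: interest £202.16; balance after payment £14,431.62.
Month 5: interest £194.83; balance after payment £13,881.45.

£13,881.45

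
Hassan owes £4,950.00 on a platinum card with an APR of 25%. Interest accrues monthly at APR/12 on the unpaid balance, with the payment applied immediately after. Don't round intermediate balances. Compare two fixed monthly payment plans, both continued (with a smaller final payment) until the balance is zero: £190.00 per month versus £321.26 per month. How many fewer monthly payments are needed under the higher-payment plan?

19 fewer payments

Monthly rate r = 25%/12 = 2.08333% = 0.0208333.
At £190.00/mo: n = ⌈−ln(1 − rB₀/P)/ln(1+r)⌉ = 38 payments (last £181.07); total interest = total paid − £4,950.00 = £2,261.07.
At £321.26/mo: 19 payments (last £249.70); total interest £1,082.38.
Payments saved = 38 − 19 = 19.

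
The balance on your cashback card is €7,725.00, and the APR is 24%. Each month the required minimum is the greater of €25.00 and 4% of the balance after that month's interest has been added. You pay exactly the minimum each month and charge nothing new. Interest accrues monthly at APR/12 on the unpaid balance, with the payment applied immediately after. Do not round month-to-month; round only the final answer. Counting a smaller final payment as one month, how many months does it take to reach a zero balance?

155 months

Monthly rate r = 24%/12 = 2% = 0.02.
While 4% of the post-interest balance exceeds €25.00, each month B ← (B·(1+r))·(1 − 0.04), i.e. B shrinks by the factor (1+r)·0.96 = 0.9792.
This holds for months 1–121. Entering month 122 the balance is €607.21; 4% of the post-interest balance is now below €25.00, so the flat €25.00 minimum applies from here.
From month 122 a fixed €25.00 at rate r clears €607.21 in 34 more payments. Total: 121 + 34 = 155 months.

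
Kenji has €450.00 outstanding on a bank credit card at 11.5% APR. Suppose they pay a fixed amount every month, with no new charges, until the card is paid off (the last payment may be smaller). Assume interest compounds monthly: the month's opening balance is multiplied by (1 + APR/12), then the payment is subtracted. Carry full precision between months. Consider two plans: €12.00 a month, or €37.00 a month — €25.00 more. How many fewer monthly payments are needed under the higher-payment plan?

Monthly rate r = 11.5%/12 = 0.958333% = 0.00958333.
At €12.00/mo: n = ⌈−ln(1 − rB₀/P)/ln(1+r)⌉ = 47 payments (last €8.29); total interest = total paid − €450.00 = €110.29.
At €37.00/mo: 13 payments (last €36.75); total interest €30.75.
Payments saved = 47 − 13 = 34.

34 fewer payments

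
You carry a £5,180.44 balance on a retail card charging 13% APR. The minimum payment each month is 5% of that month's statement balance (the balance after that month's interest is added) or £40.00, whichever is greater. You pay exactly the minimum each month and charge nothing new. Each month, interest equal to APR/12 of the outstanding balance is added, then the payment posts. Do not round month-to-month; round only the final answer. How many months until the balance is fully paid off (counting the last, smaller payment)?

Monthly rate r = 13%/12 = 1.08333% = 0.0108333.
While 5% of the post-interest balance exceeds £40.00, each month B ← (B·(1+r))·(1 − 0.05), i.e. B shrinks by the factor (1+r)·0.95 = 0.96029.
This holds for months 1–47. Entering month 48 the balance is £771.46; 5% of the post-interest balance is now below £40.00, so the flat £40.00 minimum applies from here.
From month 48 a fixed £40.00 at rate r clears £771.46 in 22 more payments. Total: 47 + 22 = 69 months.

69 months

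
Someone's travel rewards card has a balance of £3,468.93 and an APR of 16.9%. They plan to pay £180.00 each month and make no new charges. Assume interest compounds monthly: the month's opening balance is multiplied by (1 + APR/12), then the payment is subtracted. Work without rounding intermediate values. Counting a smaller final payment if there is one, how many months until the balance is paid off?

Monthly rate r = 16.9%/12 = 1.40833% = 0.0140833.
Recurrence: B ← B·(1+r) − £180.00.
Month 1: interest £48.85; balance after payment £3,337.78.
Month 2: interest £47.01; balance after payment £3,204.79.
Closed form: n = −ln(1 − rB₀/P)/ln(1+r) = −ln(0.72859)/ln(1.01408) ≈ 22.642, so the balance reaches zero during payment 23.

23 payments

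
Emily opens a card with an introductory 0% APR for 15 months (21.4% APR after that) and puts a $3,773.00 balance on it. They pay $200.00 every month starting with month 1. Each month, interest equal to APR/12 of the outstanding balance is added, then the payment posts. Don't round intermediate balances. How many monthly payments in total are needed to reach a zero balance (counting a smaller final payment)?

Promo months 1–15 at r₀ = 0%/12 = 0; months 16+ at r₁ = 21.4%/12 = 0.0178333.
After month 15 (no interest yet): B = $3,773.00 − 15·$200.00 = $773.00.
Then at r₁ with $200.00/mo: n₂ = −ln(1 − r₁·B/P)/ln(1+r₁) ≈ 4.04 → 5 more payments.

20 payments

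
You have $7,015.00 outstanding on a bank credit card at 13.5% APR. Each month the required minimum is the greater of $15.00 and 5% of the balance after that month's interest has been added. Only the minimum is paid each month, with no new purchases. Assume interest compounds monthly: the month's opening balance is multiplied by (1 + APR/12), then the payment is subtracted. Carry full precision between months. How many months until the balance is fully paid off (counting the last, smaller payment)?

Monthly rate r = 13.5%/12 = 1.125% = 0.01125.
While 5% of the post-interest balance exceeds $15.00, each month B ← (B·(1+r))·(1 − 0.05), i.e. B shrinks by the factor (1+r)·0.95 = 0.96069.
This holds for months 1–79. Entering month 80 the balance is $295.13; 5% of the post-interest balance is now below $15.00, so the flat $15.00 minimum applies from here.
From month 80 a fixed $15.00 at rate r clears $295.13 in 23 more payments. Total: 79 + 23 = 102 months.

102 months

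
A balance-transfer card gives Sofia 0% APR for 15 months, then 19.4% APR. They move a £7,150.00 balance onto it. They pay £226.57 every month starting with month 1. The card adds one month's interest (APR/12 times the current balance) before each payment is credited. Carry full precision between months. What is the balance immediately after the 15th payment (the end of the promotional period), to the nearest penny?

Promo months 1–15 at r₀ = 0%/12 = 0; months 16+ at r₁ = 19.4%/12 = 0.0161667.
After month 15 (no interest yet): B = £7,150.00 − 15·£226.57 = £3,751.45.

£3,751.45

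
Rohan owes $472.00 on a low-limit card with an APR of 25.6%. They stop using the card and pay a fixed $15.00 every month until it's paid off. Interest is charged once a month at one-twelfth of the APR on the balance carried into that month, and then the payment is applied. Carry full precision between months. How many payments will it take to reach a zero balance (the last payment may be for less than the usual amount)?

53 months

Monthly rate r = 25.6%/12 = 2.13333% = 0.0213333.
Recurrence: B ← B·(1+r) − $15.00.
Month 1: interest $10.07; balance after payment $467.07.
Month 2: interest $9.96; balance after payment $462.03.
Closed form: n = −ln(1 − rB₀/P)/ln(1+r) = −ln(0.32871)/ln(1.02133) ≈ 52.706, so the balance reaches zero during payment 53.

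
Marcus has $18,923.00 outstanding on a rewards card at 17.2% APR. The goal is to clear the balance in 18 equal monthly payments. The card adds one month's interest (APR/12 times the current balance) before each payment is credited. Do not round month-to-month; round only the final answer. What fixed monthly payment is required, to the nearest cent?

$1,200.19

Monthly rate r = 17.2%/12 = 1.43333% = 0.0143333.
Level-payment amortization: P = B₀·r / (1 − (1+r)^(−n)) = 18923.00·0.0143333 / (1 − 1.01433^(−18)).
Denominator 1 − (1+r)^(−18) = 0.225988448.
P = 271.23 / 0.225988448 ≈ 1200.19.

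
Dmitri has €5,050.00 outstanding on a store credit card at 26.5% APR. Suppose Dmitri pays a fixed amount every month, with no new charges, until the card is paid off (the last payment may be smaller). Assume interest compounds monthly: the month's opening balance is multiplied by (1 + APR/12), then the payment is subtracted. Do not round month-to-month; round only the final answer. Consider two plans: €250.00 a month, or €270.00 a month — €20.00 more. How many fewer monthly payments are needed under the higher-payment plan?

3 fewer payments

Monthly rate r = 26.5%/12 = 2.20833% = 0.0220833.
At €250.00/mo: n = ⌈−ln(1 − rB₀/P)/ln(1+r)⌉ = 28 payments (last €11.33); total interest = total paid − €5,050.00 = €1,711.33.
At €270.00/mo: 25 payments (last €106.59); total interest €1,536.59.
Payments saved = 28 − 25 = 3.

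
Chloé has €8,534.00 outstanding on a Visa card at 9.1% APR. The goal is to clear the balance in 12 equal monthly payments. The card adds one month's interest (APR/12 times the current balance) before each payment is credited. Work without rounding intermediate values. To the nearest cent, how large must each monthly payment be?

€746.71

Monthly rate r = 9.1%/12 = 0.758333% = 0.00758333.
Level-payment amortization: P = B₀·r / (1 − (1+r)^(−n)) = 8534.00·0.00758333 / (1 − 1.00758^(−12)).
Denominator 1 − (1+r)^(−12) = 0.0866687898.
P = 64.7162 / 0.0866687898 ≈ 746.71.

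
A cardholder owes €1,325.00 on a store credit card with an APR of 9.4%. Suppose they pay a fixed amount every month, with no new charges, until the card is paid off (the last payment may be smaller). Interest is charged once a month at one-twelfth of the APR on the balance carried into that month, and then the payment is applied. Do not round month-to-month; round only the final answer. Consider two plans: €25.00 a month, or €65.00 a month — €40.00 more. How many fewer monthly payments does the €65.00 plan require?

46 fewer payments

Monthly rate r = 9.4%/12 = 0.783333% = 0.00783333.
At €25.00/mo: n = ⌈−ln(1 − rB₀/P)/ln(1+r)⌉ = 69 payments (last €18.72); total interest = total paid − €1,325.00 = €393.72.
At €65.00/mo: 23 payments (last €19.30); total interest €124.30.
Payments saved = 69 − 23 = 46.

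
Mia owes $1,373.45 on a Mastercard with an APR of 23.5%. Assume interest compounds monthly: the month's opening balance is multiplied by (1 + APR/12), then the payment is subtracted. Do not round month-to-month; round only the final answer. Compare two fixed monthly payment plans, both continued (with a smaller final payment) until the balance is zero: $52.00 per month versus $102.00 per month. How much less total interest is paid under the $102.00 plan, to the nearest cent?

$342.62

Monthly rate r = 23.5%/12 = 1.95833% = 0.0195833.
At $52.00/mo: n = ⌈−ln(1 − rB₀/P)/ln(1+r)⌉ = 38 payments (last $28.72); total interest = total paid − $1,373.45 = $579.27.
At $102.00/mo: 16 payments (last $80.10); total interest $236.65.
Interest saved = $579.27 − $236.65 = $342.62.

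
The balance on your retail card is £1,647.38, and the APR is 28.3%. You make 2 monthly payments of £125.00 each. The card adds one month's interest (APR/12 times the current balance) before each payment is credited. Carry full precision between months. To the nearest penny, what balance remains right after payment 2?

£1,473.05

Monthly rate r = 28.3%/12 = 2.35833% = 0.0235833.
Each month: B ← B·(1+r) − £125.00.
Month 1: interest £38.85; balance after payment £1,561.23.
Month 2: interest £36.82; balance after payment £1,473.05.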